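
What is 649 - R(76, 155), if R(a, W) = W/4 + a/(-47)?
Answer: 115031/188 ≈ 611.87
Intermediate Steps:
R(a, W) = -a/47 + W/4 (R(a, W) = W*(¼) + a*(-1/47) = W/4 - a/47 = -a/47 + W/4)
649 - R(76, 155) = 649 - (-1/47*76 + (¼)*155) = 649 - (-76/47 + 155/4) = 649 - 1*6981/188 = 649 - 6981/188 = 115031/188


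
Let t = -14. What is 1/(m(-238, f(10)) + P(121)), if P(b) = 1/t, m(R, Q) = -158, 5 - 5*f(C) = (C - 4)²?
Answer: -14/2213 ≈ -0.0063263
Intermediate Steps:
f(C) = 1 - (-4 + C)²/5 (f(C) = 1 - (C - 4)²/5 = 1 - (-4 + C)²/5)
P(b) = -1/14 (P(b) = 1/(-14) = -1/14)
1/(m(-238, f(10)) + P(121)) = 1/(-158 - 1/14) = 1/(-2213/14) = -14/2213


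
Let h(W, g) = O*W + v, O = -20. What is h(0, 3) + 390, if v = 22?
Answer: 412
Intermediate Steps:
h(W, g) = 22 - 20*W (h(W, g) = -20*W + 22 = 22 - 20*W)
h(0, 3) + 390 = (22 - 20*0) + 390 = (22 + 0) + 390 = 22 + 390 = 412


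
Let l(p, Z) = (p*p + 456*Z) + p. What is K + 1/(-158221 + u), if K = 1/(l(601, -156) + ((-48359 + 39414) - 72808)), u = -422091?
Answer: 21847/7131454168 ≈ 3.0635e-6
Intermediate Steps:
l(p, Z) = p + p² + 456*Z (l(p, Z) = (p² + 456*Z) + p = p + p² + 456*Z)
K = 1/208913 (K = 1/((601 + 601² + 456*(-156)) + ((-48359 + 39414) - 72808)) = 1/((601 + 361201 - 71136) + (-8945 - 72808)) = 1/(290666 - 81753) = 1/208913 ≈ 4.7867e-6)
K + 1/(-158221 + u) = 1/208913 + 1/(-158221 - 422091) = 1/208913 + 1/(-580312) = 1/208913 - 1/580312 = 21847/7131454168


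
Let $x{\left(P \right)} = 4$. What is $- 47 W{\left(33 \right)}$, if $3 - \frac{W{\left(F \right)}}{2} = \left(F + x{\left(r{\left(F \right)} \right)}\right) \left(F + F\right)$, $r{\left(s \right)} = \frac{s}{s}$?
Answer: $229266$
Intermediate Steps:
$r{\left(s \right)} = 1$
$W{\left(F \right)} = 6 - 4 F \left(4 + F\right)$ ($W{\left(F \right)} = 6 - 2 \left(F + 4\right) \left(F + F\right) = 6 - 2 \left(4 + F\right) 2 F = 6 - 2 \cdot 2 F \left(4 + F\right) = 6 - 4 F \left(4 + F\right)$)
$- 47 W{\left(33 \right)} = - 47 \left(6 - 528 - 4 \cdot 33^{2}\right) = - 47 \left(6 - 528 - 4356\right) = \left(-47\right) \left(-4878\right) = 229266$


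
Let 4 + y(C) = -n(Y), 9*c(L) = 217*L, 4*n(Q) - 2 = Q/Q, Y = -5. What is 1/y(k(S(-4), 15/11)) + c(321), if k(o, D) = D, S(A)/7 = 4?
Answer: 441149/57 ≈ 7739.5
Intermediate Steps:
S(A) = 28 (S(A) = 7*4 = 28)
n(Q) = ¾ (n(Q) = ½ + (Q/Q)/4 = ½ + (¼)*1 = ½ + ¼ = ¾)
c(L) = 217*L/9 (c(L) = (217*L)/9 = 217*L/9)
y(C) = -19/4 (y(C) = -4 - 1*¾ = -4 - ¾ = -19/4)
1/y(k(S(-4), 15/11)) + c(321) = 1/(-19/4) + (217/9)*321 = -4/19 + 23219/3 = 441149/57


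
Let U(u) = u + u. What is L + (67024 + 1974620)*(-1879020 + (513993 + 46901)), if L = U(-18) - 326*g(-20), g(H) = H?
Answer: -2691144032660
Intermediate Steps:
U(u) = 2*u
L = 6484 (L = 2*(-18) - 326*(-20) = -36 + 6520 = 6484)
L + (67024 + 1974620)*(-1879020 + (513993 + 46901)) = 6484 + (67024 + 1974620)*(-1879020 + (513993 + 46901)) = 6484 + 2041644*(-1879020 + 560894) = 6484 + 2041644*(-1318126) = 6484 - 2691144039144 = -2691144032660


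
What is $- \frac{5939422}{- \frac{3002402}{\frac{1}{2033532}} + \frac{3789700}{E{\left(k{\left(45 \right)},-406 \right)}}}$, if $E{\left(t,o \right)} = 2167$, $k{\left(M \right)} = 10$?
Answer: $\frac{6435363737}{6615288167381794} \approx 9.728 \cdot 10^{-7}$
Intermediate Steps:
$- \frac{5939422}{- \frac{3002402}{\frac{1}{2033532}} + \frac{3789700}{E{\left(k{\left(45 \right)},-406 \right)}}} = - \frac{5939422}{- \frac{3002402}{\frac{1}{2033532}} + \frac{3789700}{2167}} = - \frac{5939422}{- 3002402 \frac{1}{\frac{1}{2033532}} + 3789700 \cdot \frac{1}{2167}} = - \frac{5939422}{\left(-3002402\right) 2033532 + \frac{3789700}{2167}} = - \frac{5939422}{-6105480543864 + \frac{3789700}{2167}} = - \frac{5939422}{- \frac{13230576334763588}{2167}} = \left(-5939422\right) \left(- \frac{2167}{13230576334763588}\right) = \frac{6435363737}{6615288167381794}$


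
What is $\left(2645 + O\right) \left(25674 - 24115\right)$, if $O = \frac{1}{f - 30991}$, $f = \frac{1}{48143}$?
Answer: $\frac{6152342797361223}{1491999712} \approx 4.1236 \cdot 10^{6}$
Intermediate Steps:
$f = \frac{1}{48143} \approx 2.0771 \cdot 10^{-5}$
$O = - \frac{48143}{1491999712}$ ($O = \frac{1}{\frac{1}{48143} - 30991} = \frac{1}{- \frac{1491999712}{48143}} = - \frac{48143}{1491999712} \approx -3.2267 \cdot 10^{-5}$)
$\left(2645 + O\right) \left(25674 - 24115\right) = \left(2645 - \frac{48143}{1491999712}\right) \left(25674 - 24115\right) = \frac{3946339190097}{1491999712} \cdot 1559 = \frac{6152342797361223}{1491999712}$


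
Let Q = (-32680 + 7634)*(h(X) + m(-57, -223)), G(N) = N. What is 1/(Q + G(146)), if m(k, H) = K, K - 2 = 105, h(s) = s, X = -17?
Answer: -1/2253994 ≈ -4.4366e-7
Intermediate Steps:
K = 107 (K = 2 + 105 = 107)
m(k, H) = 107
Q = -2254140 (Q = (-32680 + 7634)*(-17 + 107) = -25046*90 = -2254140)
1/(Q + G(146)) = 1/(-2254140 + 146) = 1/(-2253994) = -1/2253994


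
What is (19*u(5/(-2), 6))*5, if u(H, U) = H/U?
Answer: -475/12 ≈ -39.583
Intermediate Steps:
(19*u(5/(-2), 6))*5 = (19*((5/(-2))/6))*5 = (19*((5*(-1/2))*(1/6)))*5 = (19*(-5/2*1/6))*5 = (19*(-5/12))*5 = -95/12*5 = -475/12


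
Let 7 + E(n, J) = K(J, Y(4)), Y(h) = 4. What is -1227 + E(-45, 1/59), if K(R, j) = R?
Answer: -72805/59 ≈ -1234.0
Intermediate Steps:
E(n, J) = -7 + J
-1227 + E(-45, 1/59) = -1227 + (-7 + 1/59) = -1227 - 412/59 = -72805/59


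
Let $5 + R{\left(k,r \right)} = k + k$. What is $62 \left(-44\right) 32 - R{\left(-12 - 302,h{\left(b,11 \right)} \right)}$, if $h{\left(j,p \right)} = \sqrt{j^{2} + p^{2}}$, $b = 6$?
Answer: $-86663$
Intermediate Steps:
$R{\left(k,r \right)} = -5 + 2 k$ ($R{\left(k,r \right)} = -5 + \left(k + k\right) = -5 + 2 k$)
$62 \left(-44\right) 32 - R{\left(-12 - 302,h{\left(b,11 \right)} \right)} = 62 \left(-44\right) 32 - \left(-5 + 2 \left(-12 - 302\right)\right) = \left(-2728\right) 32 - \left(-5 + 2 \left(-12 - 302\right)\right) = -87296 - \left(-5 + 2 \left(-314\right)\right) = -87296 - \left(-5 - 628\right) = -87296 - -633 = -87296 + 633 = -86663$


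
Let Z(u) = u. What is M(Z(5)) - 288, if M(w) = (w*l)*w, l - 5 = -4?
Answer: -263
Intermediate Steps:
l = 1 (l = 5 - 4 = 1)
M(w) = w**2 (M(w) = (w*1)*w = w*w = w**2)
M(Z(5)) - 288 = 5**2 - 288 = 25 - 288 = -263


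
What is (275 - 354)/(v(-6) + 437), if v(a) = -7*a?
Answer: -79/479 ≈ -0.16493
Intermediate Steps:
(275 - 354)/(v(-6) + 437) = (275 - 354)/(-7*(-6) + 437) = -79/(42 + 437) = -79/479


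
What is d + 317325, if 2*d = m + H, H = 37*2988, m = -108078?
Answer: 318564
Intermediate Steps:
H = 110556
d = 1239 (d = (-108078 + 110556)/2 = (½)*2478 = 1239)
d + 317325 = 1239 + 317325 = 318564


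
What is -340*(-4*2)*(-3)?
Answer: -8160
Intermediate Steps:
-340*(-4*2)*(-3) = -(-2720)*(-3) = -340*24 = -8160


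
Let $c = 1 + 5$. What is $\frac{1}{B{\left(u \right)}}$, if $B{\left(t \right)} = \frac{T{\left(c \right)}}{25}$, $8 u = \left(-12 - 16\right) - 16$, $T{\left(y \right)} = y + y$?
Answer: $\frac{25}{12} \approx 2.0833$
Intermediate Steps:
$c = 6$
$T{\left(y \right)} = 2 y$
$u = - \frac{11}{2}$ ($u = \frac{\left(-12 - 16\right) - 16}{8} = \frac{-28 - 16}{8} = \frac{1}{8} \left(-44\right) = - \frac{11}{2} \approx -5.5$)
$B{\left(t \right)} = \frac{12}{25}$ ($B{\left(t \right)} = \frac{2 \cdot 6}{25} = 12 \cdot \frac{1}{25} = \frac{12}{25}$)
$\frac{1}{B{\left(u \right)}} = \frac{1}{\frac{12}{25}} = \frac{25}{12}$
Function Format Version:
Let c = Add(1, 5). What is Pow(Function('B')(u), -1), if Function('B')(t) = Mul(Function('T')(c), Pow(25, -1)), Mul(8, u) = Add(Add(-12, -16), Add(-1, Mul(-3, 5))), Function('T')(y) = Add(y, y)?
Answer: Rational(25, 12) ≈ 2.0833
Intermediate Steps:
c = 6
Function('T')(y) = Mul(2, y)
u = Rational(-11, 2) (u = Mul(Rational(1, 8), Add(Add(-12, -16), Add(-1, Mul(-3, 5)))) = Mul(Rational(1, 8), Add(-28, Add(-1, -15))) = Mul(Rational(1, 8), Add(-28, -16)) = Mul(Rational(1, 8), -44) = Rational(-11, 2) ≈ -5.5000)
Function('B')(t) = Rational(12, 25) (Function('B')(t) = Mul(Mul(2, 6), Pow(25, -1)) = Mul(12, Rational(1, 25)) = Rational(12, 25))
Pow(Function('B')(u), -1) = Pow(Rational(12, 25), -1) = Rational(25, 12)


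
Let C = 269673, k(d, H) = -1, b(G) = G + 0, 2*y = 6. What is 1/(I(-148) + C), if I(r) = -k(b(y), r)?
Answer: 1/269674 ≈ 3.7082e-6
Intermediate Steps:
y = 3 (y = (1/2)*6 = 3)
b(G) = G
I(r) = 1 (I(r) = -1*(-1) = 1)
1/(I(-148) + C) = 1/(1 + 269673) = 1/269674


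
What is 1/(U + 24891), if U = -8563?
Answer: 1/16328 ≈ 6.1244e-5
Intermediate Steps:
1/(U + 24891) = 1/(-8563 + 24891) = 1/16328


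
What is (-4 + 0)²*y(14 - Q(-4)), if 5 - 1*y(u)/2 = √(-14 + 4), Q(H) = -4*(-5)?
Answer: 160 - 32*I*√10 ≈ 160.0 - 101.19*I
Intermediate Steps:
Q(H) = 20
y(u) = 10 - 2*I*√10 (y(u) = 10 - 2*√(-14 + 4) = 10 - 2*I*√10)
(-4 + 0)²*y(14 - Q(-4)) = (-4 + 0)²*(10 - 2*I*√10) = (-4)²*(10 - 2*I*√10) = 16*(10 - 2*I*√10) = 160 - 32*I*√10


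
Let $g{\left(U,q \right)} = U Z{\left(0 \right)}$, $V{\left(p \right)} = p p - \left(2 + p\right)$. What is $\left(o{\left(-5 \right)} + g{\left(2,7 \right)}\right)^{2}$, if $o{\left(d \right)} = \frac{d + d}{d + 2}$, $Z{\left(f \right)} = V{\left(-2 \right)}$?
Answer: $\frac{1156}{9} \approx 128.44$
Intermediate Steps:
$V{\left(p \right)} = -2 + p^{2} - p$ ($V{\left(p \right)} = p^{2} - \left(2 + p\right) = -2 + p^{2} - p$)
$Z{\left(f \right)} = 4$ ($Z{\left(f \right)} = -2 + \left(-2\right)^{2} - -2 = -2 + 4 + 2 = 4$)
$o{\left(d \right)} = \frac{2 d}{2 + d}$
$g{\left(U,q \right)} = 4 U$ ($g{\left(U,q \right)} = U 4 = 4 U$)
$\left(o{\left(-5 \right)} + g{\left(2,7 \right)}\right)^{2} = \left(2 \left(-5\right) \frac{1}{2 - 5} + 4 \cdot 2\right)^{2} = \left(2 \left(-5\right) \frac{1}{-3} + 8\right)^{2} = \left(2 \left(-5\right) \left(- \frac{1}{3}\right) + 8\right)^{2} = \left(\frac{10}{3} + 8\right)^{2} = \left(\frac{34}{3}\right)^{2} = \frac{1156}{9}$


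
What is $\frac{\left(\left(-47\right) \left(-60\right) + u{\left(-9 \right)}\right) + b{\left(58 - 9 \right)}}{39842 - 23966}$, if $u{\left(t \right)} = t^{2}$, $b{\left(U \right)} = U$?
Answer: $\frac{1475}{7938} \approx 0.18582$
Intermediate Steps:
$\frac{\left(\left(-47\right) \left(-60\right) + u{\left(-9 \right)}\right) + b{\left(58 - 9 \right)}}{39842 - 23966} = \frac{\left(\left(-47\right) \left(-60\right) + \left(-9\right)^{2}\right) + \left(58 - 9\right)}{39842 - 23966} = \frac{\left(2820 + 81\right) + \left(58 - 9\right)}{15876} = \left(2901 + 49\right) \frac{1}{15876} = 2950 \cdot \frac{1}{15876} = \frac{1475}{7938}$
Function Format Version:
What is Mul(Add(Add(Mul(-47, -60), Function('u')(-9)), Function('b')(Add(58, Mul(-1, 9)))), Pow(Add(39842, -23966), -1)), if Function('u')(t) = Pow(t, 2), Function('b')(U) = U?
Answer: Rational(1475, 7938) ≈ 0.18582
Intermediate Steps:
Mul(Add(Add(Mul(-47, -60), Function('u')(-9)), Function('b')(Add(58, Mul(-1, 9)))), Pow(Add(39842, -23966), -1)) = Mul(Add(Add(Mul(-47, -60), Pow(-9, 2)), Add(58, Mul(-1, 9))), Pow(Add(39842, -23966), -1)) = Mul(Add(Add(2820, 81), Add(58, -9)), Pow(15876, -1)) = Mul(Add(2901, 49), Rational(1, 15876)) = Mul(2950, Rational(1, 15876)) = Rational(1475, 7938)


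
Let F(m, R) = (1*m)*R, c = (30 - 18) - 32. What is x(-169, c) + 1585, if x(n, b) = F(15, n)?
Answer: -950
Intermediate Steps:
c = -20 (c = 12 - 32 = -20)
F(m, R) = R*m (F(m, R) = m*R = R*m)
x(n, b) = 15*n (x(n, b) = n*15 = 15*n)
x(-169, c) + 1585 = 15*(-169) + 1585 = -2535 + 1585 = -950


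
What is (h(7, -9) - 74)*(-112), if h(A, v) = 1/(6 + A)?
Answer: 107632/13 ≈ 8279.4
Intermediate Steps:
(h(7, -9) - 74)*(-112) = (1/(6 + 7) - 74)*(-112) = (1/13 - 74)*(-112) = -961/13*(-112) = 107632/13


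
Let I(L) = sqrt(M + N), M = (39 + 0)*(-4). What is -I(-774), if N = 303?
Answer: -7*sqrt(3) ≈ -12.124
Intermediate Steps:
M = -156 (M = 39*(-4) = -156)
I(L) = 7*sqrt(3) (I(L) = sqrt(-156 + 303) = sqrt(147) = 7*sqrt(3))
-I(-774) = -7*sqrt(3)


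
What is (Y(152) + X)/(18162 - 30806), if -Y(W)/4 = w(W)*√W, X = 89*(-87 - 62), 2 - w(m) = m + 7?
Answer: 13261/12644 - 314*√38/3161 ≈ 0.43645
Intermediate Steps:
w(m) = -5 - m (w(m) = 2 - (m + 7) = 2 - (7 + m) = 2 + (-7 - m) = -5 - m)
X = -13261 (X = 89*(-149) = -13261)
Y(W) = -4*√W*(-5 - W) (Y(W) = -4*(-5 - W)*√W = -4*√W*(-5 - W))
(Y(152) + X)/(18162 - 30806) = (4*√152*(5 + 152) - 13261)/(18162 - 30806) = (4*(2*√38)*157 - 13261)/(-12644) = (1256*√38 - 13261)*(-1/12644) = (-13261 + 1256*√38)*(-1/12644) = 13261/12644 - 314*√38/3161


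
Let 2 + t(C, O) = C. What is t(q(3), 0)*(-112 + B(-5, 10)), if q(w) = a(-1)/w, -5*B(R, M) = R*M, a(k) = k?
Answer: 238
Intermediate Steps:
B(R, M) = -M*R/5 (B(R, M) = -R*M/5 = -M*R/5)
q(w) = -1/w
t(C, O) = -2 + C
t(q(3), 0)*(-112 + B(-5, 10)) = (-2 - 1/3)*(-112 - ⅕*10*(-5)) = (-2 - 1*⅓)*(-112 + 10) = (-2 - ⅓)*(-102) = -7/3*(-102) = 238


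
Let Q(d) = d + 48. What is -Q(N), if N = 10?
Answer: -58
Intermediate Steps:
Q(d) = 48 + d
-Q(N) = -(48 + 10) = -1*58 = -58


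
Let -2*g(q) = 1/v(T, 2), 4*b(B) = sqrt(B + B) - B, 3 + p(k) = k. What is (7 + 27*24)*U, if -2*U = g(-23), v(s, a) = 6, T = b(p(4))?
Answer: 655/24 ≈ 27.292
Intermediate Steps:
p(k) = -3 + k
b(B) = -B/4 + sqrt(2)*sqrt(B)/4 (b(B) = (sqrt(B + B) - B)/4 = (sqrt(2*B) - B)/4 = (sqrt(2)*sqrt(B) - B)/4 = (-B + sqrt(2)*sqrt(B))/4 = -B/4 + sqrt(2)*sqrt(B)/4)
T = -1/4 + sqrt(2)/4 (T = -(-3 + 4)/4 + sqrt(2)*sqrt(-3 + 4)/4 = -1/4*1 + sqrt(2)*sqrt(1)/4 = -1/4 + (1/4)*sqrt(2)*1 = -1/4 + sqrt(2)/4 ≈ 0.10355)
g(q) = -1/12 (g(q) = -1/2/6 = -1/2*1/6 = -1/12)
U = 1/24 (U = -1/2*(-1/12) = 1/24 ≈ 0.041667)
(7 + 27*24)*U = (7 + 27*24)*(1/24) = (7 + 648)*(1/24) = 655*(1/24) = 655/24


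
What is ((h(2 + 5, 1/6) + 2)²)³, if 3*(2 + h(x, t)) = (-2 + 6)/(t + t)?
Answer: 4096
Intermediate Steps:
h(x, t) = -2 + 2/(3*t) (h(x, t) = -2 + ((-2 + 6)/(t + t))/3 = -2 + (4/((2*t)))/3 = -2 + (4*(1/(2*t)))/3 = -2 + (2/t)/3 = -2 + 2/(3*t))
((h(2 + 5, 1/6) + 2)²)³ = (((-2 + 2/(3*(1/6))) + 2)²)³ = (((-2 + 2/(3*(⅙))) + 2)²)³ = (((-2 + (⅔)*6) + 2)²)³ = (((-2 + 4) + 2)²)³ = ((2 + 2)²)³ = (4²)³ = 16³ = 4096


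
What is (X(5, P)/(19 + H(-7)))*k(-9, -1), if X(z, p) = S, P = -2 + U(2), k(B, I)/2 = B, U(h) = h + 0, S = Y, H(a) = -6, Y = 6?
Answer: -108/13 ≈ -8.3077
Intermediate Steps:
S = 6
U(h) = h
k(B, I) = 2*B
P = 0 (P = -2 + 2 = 0)
X(z, p) = 6
(X(5, P)/(19 + H(-7)))*k(-9, -1) = (6/(19 - 6))*(2*(-9)) = (6/13)*(-18) = -108/13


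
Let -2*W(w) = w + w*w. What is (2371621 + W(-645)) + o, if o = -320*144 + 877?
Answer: 2118728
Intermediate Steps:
W(w) = -w/2 - w²/2 (W(w) = -(w + w*w)/2 = -(w + w²)/2 = -w/2 - w²/2)
o = -45203 (o = -46080 + 877 = -45203)
(2371621 + W(-645)) + o = (2371621 - ½*(-645)*(1 - 645)) - 45203 = (2371621 - ½*(-645)*(-644)) - 45203 = (2371621 - 207690) - 45203 = 2163931 - 45203 = 2118728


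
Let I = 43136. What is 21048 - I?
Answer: -22088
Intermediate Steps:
21048 - I = 21048 - 1*43136 = 21048 - 43136 = -22088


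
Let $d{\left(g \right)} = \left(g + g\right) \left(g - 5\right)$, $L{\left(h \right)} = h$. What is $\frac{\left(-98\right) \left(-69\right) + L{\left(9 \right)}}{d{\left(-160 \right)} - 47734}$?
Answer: $\frac{6771}{5066} \approx 1.3366$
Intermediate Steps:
$d{\left(g \right)} = 2 g \left(-5 + g\right)$
$\frac{\left(-98\right) \left(-69\right) + L{\left(9 \right)}}{d{\left(-160 \right)} - 47734} = \frac{\left(-98\right) \left(-69\right) + 9}{2 \left(-160\right) \left(-5 - 160\right) - 47734} = \frac{6762 + 9}{2 \left(-160\right) \left(-165\right) - 47734} = \frac{6771}{52800 - 47734} = \frac{6771}{5066}$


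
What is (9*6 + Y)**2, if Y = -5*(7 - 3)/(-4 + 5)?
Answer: 1156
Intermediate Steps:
Y = -20 (Y = -20/1 = -20 ≈ -20.000)
(9*6 + Y)**2 = (9*6 - 20)**2 = (54 - 20)**2 = 34**2 = 1156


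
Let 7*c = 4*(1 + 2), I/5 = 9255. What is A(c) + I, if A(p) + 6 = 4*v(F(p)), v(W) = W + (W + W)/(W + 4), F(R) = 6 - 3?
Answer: 323991/7 ≈ 46284.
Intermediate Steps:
F(R) = 3
I = 46275 (I = 5*9255 = 46275)
v(W) = W + 2*W/(4 + W) (v(W) = W + (2*W)/(4 + W) = W + 2*W/(4 + W))
c = 12/7 (c = (4*(1 + 2))/7 = (4*3)/7 = (1/7)*12 = 12/7 ≈ 1.7143)
A(p) = 66/7 (A(p) = -6 + 4*(3*(6 + 3)/(4 + 3)) = -6 + 4*(3*9/7) = -6 + 4*(3*(1/7)*9) = -6 + 4*(27/7) = -6 + 108/7 = 66/7)
A(c) + I = 66/7 + 46275 = 323991/7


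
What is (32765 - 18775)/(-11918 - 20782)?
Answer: -1399/3270 ≈ -0.42783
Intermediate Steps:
(32765 - 18775)/(-11918 - 20782) = 13990/(-32700) = 13990*(-1/32700) = -1399/3270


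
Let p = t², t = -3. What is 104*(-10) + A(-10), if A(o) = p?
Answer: -1031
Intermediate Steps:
p = 9 (p = (-3)² = 9)
A(o) = 9
104*(-10) + A(-10) = 104*(-10) + 9 = -1040 + 9 = -1031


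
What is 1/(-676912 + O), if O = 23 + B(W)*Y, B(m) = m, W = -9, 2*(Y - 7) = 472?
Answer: -1/679076 ≈ -1.4726e-6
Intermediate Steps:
Y = 243 (Y = 7 + (½)*472 = 7 + 236 = 243)
O = -2164 (O = 23 - 9*243 = 23 - 2187 = -2164)
1/(-676912 + O) = 1/(-676912 - 2164) = 1/(-679076) = -1/679076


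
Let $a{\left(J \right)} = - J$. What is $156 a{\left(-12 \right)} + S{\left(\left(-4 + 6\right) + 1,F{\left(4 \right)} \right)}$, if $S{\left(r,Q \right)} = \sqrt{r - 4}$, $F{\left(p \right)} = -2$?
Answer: $1872 + i \approx 1872.0 + 1.0 i$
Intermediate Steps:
$S{\left(r,Q \right)} = \sqrt{-4 + r}$
$156 a{\left(-12 \right)} + S{\left(\left(-4 + 6\right) + 1,F{\left(4 \right)} \right)} = 156 \left(\left(-1\right) \left(-12\right)\right) + \sqrt{-4 + \left(\left(-4 + 6\right) + 1\right)} = 156 \cdot 12 + \sqrt{-4 + \left(2 + 1\right)} = 1872 + \sqrt{-4 + 3} = 1872 + \sqrt{-1} = 1872 + i$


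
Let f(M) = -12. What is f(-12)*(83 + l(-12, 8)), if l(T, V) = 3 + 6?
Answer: -1104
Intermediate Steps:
l(T, V) = 9
f(-12)*(83 + l(-12, 8)) = -12*(83 + 9) = -12*92 = -1104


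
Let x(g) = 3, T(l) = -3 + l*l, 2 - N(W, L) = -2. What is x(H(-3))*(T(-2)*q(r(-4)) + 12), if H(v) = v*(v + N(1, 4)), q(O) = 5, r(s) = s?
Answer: 51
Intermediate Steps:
N(W, L) = 4 (N(W, L) = 2 - 1*(-2) = 2 + 2 = 4)
T(l) = -3 + l²
H(v) = v*(4 + v) (H(v) = v*(v + 4) = v*(4 + v))
x(H(-3))*(T(-2)*q(r(-4)) + 12) = 3*((-3 + (-2)²)*5 + 12) = 3*((-3 + 4)*5 + 12) = 3*(1*5 + 12) = 3*(5 + 12) = 3*17 = 51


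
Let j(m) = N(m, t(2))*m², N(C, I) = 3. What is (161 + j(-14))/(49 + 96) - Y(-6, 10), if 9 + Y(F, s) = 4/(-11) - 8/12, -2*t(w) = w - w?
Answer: 72712/4785 ≈ 15.196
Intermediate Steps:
t(w) = 0 (t(w) = -(w - w)/2 = -½*0 = 0)
j(m) = 3*m²
Y(F, s) = -331/33 (Y(F, s) = -9 + (4/(-11) - 8/12) = -9 + (4*(-1/11) - 8*1/12) = -9 + (-4/11 - ⅔) = -9 - 34/33 = -331/33)
(161 + j(-14))/(49 + 96) - Y(-6, 10) = (161 + 3*(-14)²)/(49 + 96) - 1*(-331/33) = (161 + 3*196)/145 + 331/33 = (161 + 588)*(1/145) + 331/33 = 749*(1/145) + 331/33 = 749/145 + 331/33 = 72712/4785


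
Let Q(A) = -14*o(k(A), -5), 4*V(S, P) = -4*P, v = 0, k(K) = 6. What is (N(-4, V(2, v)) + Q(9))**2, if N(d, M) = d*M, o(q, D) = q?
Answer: 7056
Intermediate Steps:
V(S, P) = -P (V(S, P) = (-4*P)/4 = -P)
Q(A) = -84 (Q(A) = -14*6 = -84)
N(d, M) = M*d
(N(-4, V(2, v)) + Q(9))**2 = (-1*0*(-4) - 84)**2 = (0*(-4) - 84)**2 = (0 - 84)**2 = (-84)**2 = 7056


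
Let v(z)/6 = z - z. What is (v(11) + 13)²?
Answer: 169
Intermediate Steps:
v(z) = 0 (v(z) = 6*(z - z) = 6*0 = 0)
(v(11) + 13)² = (0 + 13)² = 13² = 169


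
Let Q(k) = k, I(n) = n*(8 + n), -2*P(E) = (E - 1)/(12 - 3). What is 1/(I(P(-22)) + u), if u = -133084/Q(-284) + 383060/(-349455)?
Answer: 535924188/256902981139 ≈ 0.0020861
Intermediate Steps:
P(E) = 1/18 - E/18 (P(E) = -(E - 1)/(2*(12 - 3)) = -(-1 + E)/(2*9) = -(-1/9 + E/9)/2 = 1/18 - E/18)
u = 2319904009/4962261 (u = -133084/(-284) + 383060/(-349455) = -133084*(-1/284) + 383060*(-1/349455) = 33271/71 - 76612/69891 = 2319904009/4962261 ≈ 467.51)
1/(I(P(-22)) + u) = 1/((1/18 - 1/18*(-22))*(8 + (1/18 - 1/18*(-22))) + 2319904009/4962261) = 1/((1/18 + 11/9)*(8 + (1/18 + 11/9)) + 2319904009/4962261) = 1/(23*(8 + 23/18)/18 + 2319904009/4962261) = 1/((23/18)*(167/18) + 2319904009/4962261) = 1/(3841/324 + 2319904009/4962261) = 1/(256902981139/535924188) = 535924188/256902981139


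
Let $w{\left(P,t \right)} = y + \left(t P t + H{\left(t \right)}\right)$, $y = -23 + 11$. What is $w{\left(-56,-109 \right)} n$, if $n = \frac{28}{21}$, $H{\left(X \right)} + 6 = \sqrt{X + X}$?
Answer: $- \frac{2661416}{3} + \frac{4 i \sqrt{218}}{3} \approx -8.8714 \cdot 10^{5} + 19.686 i$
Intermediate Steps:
$H{\left(X \right)} = -6 + \sqrt{2} \sqrt{X}$ ($H{\left(X \right)} = -6 + \sqrt{X + X} = -6 + \sqrt{2 X} = -6 + \sqrt{2} \sqrt{X}$)
$n = \frac{4}{3}$ ($n = 28 \cdot \frac{1}{21} = \frac{4}{3} \approx 1.3333$)
$y = -12$
$w{\left(P,t \right)} = -18 + P t^{2} + \sqrt{2} \sqrt{t}$ ($w{\left(P,t \right)} = -12 + \left(t P t + \left(-6 + \sqrt{2} \sqrt{t}\right)\right) = -12 + \left(P t t + \left(-6 + \sqrt{2} \sqrt{t}\right)\right) = -12 + \left(P t^{2} + \left(-6 + \sqrt{2} \sqrt{t}\right)\right) = -12 + \left(-6 + P t^{2} + \sqrt{2} \sqrt{t}\right) = -18 + P t^{2} + \sqrt{2} \sqrt{t}$)
$w{\left(-56,-109 \right)} n = \left(-18 - 56 \left(-109\right)^{2} + \sqrt{2} \sqrt{-109}\right) \frac{4}{3} = \left(-18 - 665336 + \sqrt{2} i \sqrt{109}\right) \frac{4}{3} = \left(-18 - 665336 + i \sqrt{218}\right) \frac{4}{3} = \left(-665354 + i \sqrt{218}\right) \frac{4}{3} = - \frac{2661416}{3} + \frac{4 i \sqrt{218}}{3}$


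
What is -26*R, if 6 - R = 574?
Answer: 14768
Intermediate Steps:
R = -568 (R = 6 - 1*574 = 6 - 574 = -568)
-26*R = -26*(-568) = 14768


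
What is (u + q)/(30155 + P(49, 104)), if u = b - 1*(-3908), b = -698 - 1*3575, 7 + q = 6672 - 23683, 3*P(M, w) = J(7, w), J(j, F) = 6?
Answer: -17383/30157 ≈ -0.57642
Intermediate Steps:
P(M, w) = 2 (P(M, w) = (1/3)*6 = 2)
q = -17018 (q = -7 + (6672 - 23683) = -7 - 17011 = -17018)
b = -4273 (b = -698 - 3575 = -4273)
u = -365 (u = -4273 - 1*(-3908) = -4273 + 3908 = -365)
(u + q)/(30155 + P(49, 104)) = (-365 - 17018)/(30155 + 2) = -17383/30157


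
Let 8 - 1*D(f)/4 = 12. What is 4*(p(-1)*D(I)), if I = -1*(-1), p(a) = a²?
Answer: -64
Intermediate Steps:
I = 1
D(f) = -16 (D(f) = 32 - 4*12 = 32 - 48 = -16)
4*(p(-1)*D(I)) = 4*((-1)²*(-16)) = 4*(1*(-16)) = 4*(-16) = -64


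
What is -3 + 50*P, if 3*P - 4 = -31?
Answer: -453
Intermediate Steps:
P = -9 (P = 4/3 + (⅓)*(-31) = 4/3 - 31/3 = -9)
-3 + 50*P = -3 + 50*(-9) = -3 - 450 = -453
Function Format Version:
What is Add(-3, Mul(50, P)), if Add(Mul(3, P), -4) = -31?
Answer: -453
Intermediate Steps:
P = -9 (P = Add(Rational(4, 3), Mul(Rational(1, 3), -31)) = Add(Rational(4, 3), Rational(-31, 3)) = -9)
Add(-3, Mul(50, P)) = Add(-3, Mul(50, -9)) = Add(-3, -450) = -453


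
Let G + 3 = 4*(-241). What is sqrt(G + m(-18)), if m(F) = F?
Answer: I*sqrt(985) ≈ 31.385*I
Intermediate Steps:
G = -967 (G = -3 + 4*(-241) = -3 - 964 = -967)
sqrt(G + m(-18)) = sqrt(-967 - 18) = sqrt(-985) = I*sqrt(985)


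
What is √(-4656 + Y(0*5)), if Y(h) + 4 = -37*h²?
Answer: 2*I*√1165 ≈ 68.264*I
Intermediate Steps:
Y(h) = -4 - 37*h²
√(-4656 + Y(0*5)) = √(-4656 + (-4 - 37*(0*5)²)) = √(-4656 + (-4 - 37*0²)) = √(-4656 + (-4 - 37*0)) = √(-4656 + (-4 + 0)) = √(-4656 - 4) = √(-4660) = 2*I*√1165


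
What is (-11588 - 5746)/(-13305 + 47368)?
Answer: -17334/34063 ≈ -0.50888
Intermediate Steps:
(-11588 - 5746)/(-13305 + 47368) = -17334/34063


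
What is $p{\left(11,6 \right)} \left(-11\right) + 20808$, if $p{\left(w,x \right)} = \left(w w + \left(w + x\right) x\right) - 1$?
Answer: $18366$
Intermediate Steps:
$p{\left(w,x \right)} = -1 + w^{2} + x \left(w + x\right)$ ($p{\left(w,x \right)} = \left(w^{2} + x \left(w + x\right)\right) - 1 = -1 + w^{2} + x \left(w + x\right)$)
$p{\left(11,6 \right)} \left(-11\right) + 20808 = \left(-1 + 11^{2} + 6^{2} + 11 \cdot 6\right) \left(-11\right) + 20808 = \left(-1 + 121 + 36 + 66\right) \left(-11\right) + 20808 = 222 \left(-11\right) + 20808 = -2442 + 20808 = 18366$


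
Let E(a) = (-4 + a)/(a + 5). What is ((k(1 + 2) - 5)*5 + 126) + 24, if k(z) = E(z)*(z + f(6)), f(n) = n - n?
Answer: 985/8 ≈ 123.13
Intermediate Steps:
E(a) = (-4 + a)/(5 + a)
f(n) = 0
k(z) = z*(-4 + z)/(5 + z) (k(z) = ((-4 + z)/(5 + z))*(z + 0) = ((-4 + z)/(5 + z))*z = z*(-4 + z)/(5 + z))
((k(1 + 2) - 5)*5 + 126) + 24 = (((1 + 2)*(-4 + (1 + 2))/(5 + (1 + 2)) - 5)*5 + 126) + 24 = ((3*(-4 + 3)/(5 + 3) - 5)*5 + 126) + 24 = ((3*(-1)/8 - 5)*5 + 126) + 24 = ((3*(⅛)*(-1) - 5)*5 + 126) + 24 = ((-3/8 - 5)*5 + 126) + 24 = (-43/8*5 + 126) + 24 = (-215/8 + 126) + 24 = 793/8 + 24 = 985/8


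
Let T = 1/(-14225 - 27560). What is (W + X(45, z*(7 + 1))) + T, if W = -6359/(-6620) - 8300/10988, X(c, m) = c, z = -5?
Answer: 6869976628333/151973214980 ≈ 45.205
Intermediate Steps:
W = 3731673/18185140 (W = -6359*(-1/6620) - 8300*1/10988 = 6359/6620 - 2075/2747 = 3731673/18185140 ≈ 0.20520)
T = -1/41785 (T = 1/(-41785) = -1/41785 ≈ -2.3932e-5)
(W + X(45, z*(7 + 1))) + T = (3731673/18185140 + 45) - 1/41785 = 822062973/18185140 - 1/41785 = 6869976628333/151973214980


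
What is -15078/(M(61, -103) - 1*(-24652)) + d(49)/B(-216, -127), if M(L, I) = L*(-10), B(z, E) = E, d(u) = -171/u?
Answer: -14953202/24935561 ≈ -0.59967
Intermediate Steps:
M(L, I) = -10*L
-15078/(M(61, -103) - 1*(-24652)) + d(49)/B(-216, -127) = -15078/(-10*61 - 1*(-24652)) - 171/49/(-127) = -15078/(-610 + 24652) - 171*1/49*(-1/127) = -15078/24042 - 171/49*(-1/127) = -15078*1/24042 + 171/6223 = -2513/4007 + 171/6223 = -14953202/24935561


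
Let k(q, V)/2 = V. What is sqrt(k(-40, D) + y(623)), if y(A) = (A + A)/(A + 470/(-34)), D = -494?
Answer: I*sqrt(26435103594)/5178 ≈ 31.4*I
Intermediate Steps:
k(q, V) = 2*V
y(A) = 2*A/(-235/17 + A) (y(A) = (2*A)/(A + 470*(-1/34)) = (2*A)/(A - 235/17) = (2*A)/(-235/17 + A) = 2*A/(-235/17 + A))
sqrt(k(-40, D) + y(623)) = sqrt(2*(-494) + 34*623/(-235 + 17*623)) = sqrt(-988 + 34*623/(-235 + 10591)) = sqrt(-988 + 34*623/10356) = sqrt(-988 + 34*623*(1/10356)) = sqrt(-988 + 10591/5178) = sqrt(-5105273/5178) = I*sqrt(26435103594)/5178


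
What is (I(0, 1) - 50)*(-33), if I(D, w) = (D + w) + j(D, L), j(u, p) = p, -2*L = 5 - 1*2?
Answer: 3333/2 ≈ 1666.5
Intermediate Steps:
L = -3/2 (L = -(5 - 1*2)/2 = -(5 - 2)/2 = -½*3 = -3/2 ≈ -1.5000)
I(D, w) = -3/2 + D + w (I(D, w) = (D + w) - 3/2 = -3/2 + D + w)
(I(0, 1) - 50)*(-33) = ((-3/2 + 0 + 1) - 50)*(-33) = (-½ - 50)*(-33) = -101/2*(-33) = 3333/2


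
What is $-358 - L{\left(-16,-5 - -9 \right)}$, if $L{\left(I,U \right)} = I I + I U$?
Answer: $-550$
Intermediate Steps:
$L{\left(I,U \right)} = I^{2} + I U$
$-358 - L{\left(-16,-5 - -9 \right)} = -358 - - 16 \left(-16 - -4\right) = -358 - - 16 \left(-16 + \left(-5 + 9\right)\right) = -358 - - 16 \left(-16 + 4\right) = -358 - \left(-16\right) \left(-12\right) = -358 - 192 = -550$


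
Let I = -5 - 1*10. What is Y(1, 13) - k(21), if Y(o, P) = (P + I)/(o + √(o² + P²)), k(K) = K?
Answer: -3547/169 - 2*√170/169 ≈ -21.142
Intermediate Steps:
I = -15 (I = -5 - 10 = -15)
Y(o, P) = (-15 + P)/(o + √(P² + o²)) (Y(o, P) = (P - 15)/(o + √(o² + P²)) = (-15 + P)/(o + √(P² + o²)))
Y(1, 13) - k(21) = (-15 + 13)/(1 + √(13² + 1²)) - 1*21 = -2/(1 + √(169 + 1)) - 21 = -2/(1 + √170) - 21 = -21 - 2/(1 + √170)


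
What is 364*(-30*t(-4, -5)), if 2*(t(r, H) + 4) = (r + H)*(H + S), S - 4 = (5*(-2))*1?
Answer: -496860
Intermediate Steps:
S = -6 (S = 4 + (5*(-2))*1 = 4 - 10*1 = 4 - 10 = -6)
t(r, H) = -4 + (-6 + H)*(H + r)/2 (t(r, H) = -4 + ((r + H)*(H - 6))/2 = -4 + ((H + r)*(-6 + H))/2 = -4 + ((-6 + H)*(H + r))/2 = -4 + (-6 + H)*(H + r)/2)
364*(-30*t(-4, -5)) = 364*(-30*(-4 + (½)*(-5)² - 3*(-5) - 3*(-4) + (½)*(-5)*(-4))) = 364*(-30*(-4 + (½)*25 + 15 + 12 + 10)) = 364*(-30*(-4 + 25/2 + 15 + 12 + 10)) = 364*(-30*91/2) = 364*(-1365) = -496860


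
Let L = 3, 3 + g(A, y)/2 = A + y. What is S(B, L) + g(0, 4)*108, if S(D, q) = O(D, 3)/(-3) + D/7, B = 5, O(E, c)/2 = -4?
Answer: 4607/21 ≈ 219.38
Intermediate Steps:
O(E, c) = -8 (O(E, c) = 2*(-4) = -8)
g(A, y) = -6 + 2*A + 2*y (g(A, y) = -6 + 2*(A + y) = -6 + (2*A + 2*y) = -6 + 2*A + 2*y)
S(D, q) = 8/3 + D/7 (S(D, q) = -8/(-3) + D/7 = -8*(-⅓) + D*(⅐) = 8/3 + D/7)
S(B, L) + g(0, 4)*108 = (8/3 + (⅐)*5) + (-6 + 2*0 + 2*4)*108 = (8/3 + 5/7) + (-6 + 0 + 8)*108 = 71/21 + 2*108 = 71/21 + 216 = 4607/21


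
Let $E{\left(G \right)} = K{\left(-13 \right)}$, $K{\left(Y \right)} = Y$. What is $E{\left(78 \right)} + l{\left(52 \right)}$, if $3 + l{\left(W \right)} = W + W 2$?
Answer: $140$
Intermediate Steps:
$l{\left(W \right)} = -3 + 3 W$ ($l{\left(W \right)} = -3 + \left(W + W 2\right) = -3 + \left(W + 2 W\right) = -3 + 3 W$)
$E{\left(G \right)} = -13$
$E{\left(78 \right)} + l{\left(52 \right)} = -13 + \left(-3 + 3 \cdot 52\right) = -13 + \left(-3 + 156\right) = -13 + 153 = 140$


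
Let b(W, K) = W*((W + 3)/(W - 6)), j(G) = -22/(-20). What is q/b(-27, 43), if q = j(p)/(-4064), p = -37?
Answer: 121/8778240 ≈ 1.3784e-5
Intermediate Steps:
j(G) = 11/10 (j(G) = -22*(-1/20) = 11/10)
q = -11/40640 (q = (11/10)/(-4064) = (11/10)*(-1/4064) = -11/40640 ≈ -0.00027067)
b(W, K) = W*(3 + W)/(-6 + W) (b(W, K) = W*((3 + W)/(-6 + W)) = W*(3 + W)/(-6 + W))
q/b(-27, 43) = -11*(-(-6 - 27)/(27*(3 - 27)))/40640 = -11/(40640*((-27*(-24)/(-33)))) = -11/(40640*((-27*(-1/33)*(-24)))) = -11/(40640*(-216/11)) = -11/40640*(-11/216) = 121/8778240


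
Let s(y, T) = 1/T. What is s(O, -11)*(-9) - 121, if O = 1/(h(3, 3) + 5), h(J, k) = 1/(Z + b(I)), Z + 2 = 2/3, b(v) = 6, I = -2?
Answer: -1322/11 ≈ -120.18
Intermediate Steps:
Z = -4/3 (Z = -2 + 2/3 = -2 + 2*(⅓) = -2 + ⅔ = -4/3 ≈ -1.3333)
h(J, k) = 3/14 (h(J, k) = 1/(-4/3 + 6) = 1/(14/3) = 3/14)
O = 14/73 (O = 1/(3/14 + 5) = 1/(73/14) = 14/73 ≈ 0.19178)
s(O, -11)*(-9) - 121 = -9/(-11) - 121 = -1/11*(-9) - 121 = 9/11 - 121 = -1322/11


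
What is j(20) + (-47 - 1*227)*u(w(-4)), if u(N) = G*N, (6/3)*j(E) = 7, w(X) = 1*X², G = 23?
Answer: -201657/2 ≈ -1.0083e+5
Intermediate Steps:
w(X) = X²
j(E) = 7/2 (j(E) = (½)*7 = 7/2)
u(N) = 23*N
j(20) + (-47 - 1*227)*u(w(-4)) = 7/2 + (-47 - 1*227)*(23*(-4)²) = 7/2 + (-47 - 227)*(23*16) = 7/2 - 274*368 = 7/2 - 100832 = -201657/2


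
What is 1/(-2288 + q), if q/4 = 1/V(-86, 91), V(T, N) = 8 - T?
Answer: -47/107534 ≈ -0.00043707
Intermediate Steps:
q = 2/47 (q = 4/(8 - 1*(-86)) = 4/(8 + 86) = 4/94 = 4*(1/94) = 2/47 ≈ 0.042553)
1/(-2288 + q) = 1/(-2288 + 2/47) = 1/(-107534/47) = -47/107534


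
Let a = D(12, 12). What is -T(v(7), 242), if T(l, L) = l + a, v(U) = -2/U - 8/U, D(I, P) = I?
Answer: -74/7 ≈ -10.571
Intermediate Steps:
a = 12
v(U) = -10/U
T(l, L) = 12 + l (T(l, L) = l + 12 = 12 + l)
-T(v(7), 242) = -(12 - 10/7) = -1*74/7 = -74/7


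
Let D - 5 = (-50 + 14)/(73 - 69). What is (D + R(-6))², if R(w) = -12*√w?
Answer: -848 + 96*I*√6 ≈ -848.0 + 235.15*I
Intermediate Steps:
D = -4 (D = 5 + (-50 + 14)/(73 - 69) = 5 - 36/4 = 5 - 36*¼ = 5 - 9 = -4)
(D + R(-6))² = (-4 - 12*I*√6)²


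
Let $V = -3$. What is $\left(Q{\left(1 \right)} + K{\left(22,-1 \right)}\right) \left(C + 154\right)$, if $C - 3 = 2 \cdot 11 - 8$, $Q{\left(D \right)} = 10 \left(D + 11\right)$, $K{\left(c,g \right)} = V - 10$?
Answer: $18297$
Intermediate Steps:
$K{\left(c,g \right)} = -13$ ($K{\left(c,g \right)} = -3 - 10 = -13$)
$Q{\left(D \right)} = 110 + 10 D$ ($Q{\left(D \right)} = 10 \left(11 + D\right) = 110 + 10 D$)
$C = 17$ ($C = 3 + \left(2 \cdot 11 - 8\right) = 3 + \left(22 - 8\right) = 3 + 14 = 17$)
$\left(Q{\left(1 \right)} + K{\left(22,-1 \right)}\right) \left(C + 154\right) = \left(\left(110 + 10 \cdot 1\right) - 13\right) \left(17 + 154\right) = \left(\left(110 + 10\right) - 13\right) 171 = \left(120 - 13\right) 171 = 107 \cdot 171 = 18297$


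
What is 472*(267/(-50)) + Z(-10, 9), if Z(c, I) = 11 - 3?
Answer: -62812/25 ≈ -2512.5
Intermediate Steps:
Z(c, I) = 8
472*(267/(-50)) + Z(-10, 9) = 472*(267/(-50)) + 8 = 472*(267*(-1/50)) + 8 = 472*(-267/50) + 8 = -63012/25 + 8 = -62812/25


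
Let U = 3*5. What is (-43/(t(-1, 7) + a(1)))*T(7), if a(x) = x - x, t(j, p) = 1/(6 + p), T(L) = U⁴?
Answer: -28299375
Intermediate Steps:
U = 15
T(L) = 50625 (T(L) = 15⁴ = 50625)
a(x) = 0
(-43/(t(-1, 7) + a(1)))*T(7) = -43/(1/(6 + 7) + 0)*50625 = -43/(1/13 + 0)*50625 = -43/1/13*50625 = -43*13*50625 = -559*50625 = -28299375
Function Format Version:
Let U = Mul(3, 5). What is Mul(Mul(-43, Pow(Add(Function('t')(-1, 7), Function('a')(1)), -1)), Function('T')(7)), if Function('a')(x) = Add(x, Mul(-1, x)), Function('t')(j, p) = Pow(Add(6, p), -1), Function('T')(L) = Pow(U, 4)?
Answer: -28299375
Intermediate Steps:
U = 15
Function('T')(L) = 50625 (Function('T')(L) = Pow(15, 4) = 50625)
Function('a')(x) = 0
Mul(Mul(-43, Pow(Add(Function('t')(-1, 7), Function('a')(1)), -1)), Function('T')(7)) = Mul(Mul(-43, Pow(Add(Pow(Add(6, 7), -1), 0), -1)), 50625) = Mul(Mul(-43, Pow(Add(Pow(13, -1), 0), -1)), 50625) = Mul(Mul(-43, Pow(Add(Rational(1, 13), 0), -1)), 50625) = Mul(Mul(-43, Pow(Rational(1, 13), -1)), 50625) = Mul(Mul(-43, 13), 50625) = Mul(-559, 50625) = -28299375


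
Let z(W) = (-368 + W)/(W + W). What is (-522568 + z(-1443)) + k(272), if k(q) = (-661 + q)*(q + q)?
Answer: -2118853213/2886 ≈ -7.3418e+5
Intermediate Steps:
k(q) = 2*q*(-661 + q) (k(q) = (-661 + q)*(2*q) = 2*q*(-661 + q))
z(W) = (-368 + W)/(2*W) (z(W) = (-368 + W)/((2*W)) = (-368 + W)*(1/(2*W)) = (-368 + W)/(2*W))
(-522568 + z(-1443)) + k(272) = (-522568 + (½)*(-368 - 1443)/(-1443)) + 2*272*(-661 + 272) = (-522568 + (½)*(-1/1443)*(-1811)) + 2*272*(-389) = (-522568 + 1811/2886) - 211616 = -1508129437/2886 - 211616 = -2118853213/2886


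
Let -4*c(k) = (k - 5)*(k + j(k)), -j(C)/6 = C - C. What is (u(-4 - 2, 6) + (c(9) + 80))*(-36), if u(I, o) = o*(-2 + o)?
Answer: -3420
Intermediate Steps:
j(C) = 0 (j(C) = -6*(C - C) = -6*0 = 0)
c(k) = -k*(-5 + k)/4 (c(k) = -(k - 5)*(k + 0)/4 = -(-5 + k)*k/4 = -k*(-5 + k)/4)
(u(-4 - 2, 6) + (c(9) + 80))*(-36) = (6*(-2 + 6) + ((1/4)*9*(5 - 1*9) + 80))*(-36) = (6*4 + ((1/4)*9*(5 - 9) + 80))*(-36) = (24 + ((1/4)*9*(-4) + 80))*(-36) = (24 + (-9 + 80))*(-36) = (24 + 71)*(-36) = 95*(-36) = -3420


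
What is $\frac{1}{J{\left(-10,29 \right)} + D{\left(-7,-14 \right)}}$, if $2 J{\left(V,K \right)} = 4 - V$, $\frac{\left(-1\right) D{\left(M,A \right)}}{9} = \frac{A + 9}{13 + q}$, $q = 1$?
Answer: $\frac{14}{143} \approx 0.097902$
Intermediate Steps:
$D{\left(M,A \right)} = - \frac{81}{14} - \frac{9 A}{14}$ ($D{\left(M,A \right)} = - 9 \frac{A + 9}{13 + 1} = - 9 \frac{9 + A}{14} = - 9 \left(9 + A\right) \frac{1}{14} = - 9 \left(\frac{9}{14} + \frac{A}{14}\right) = - \frac{81}{14} - \frac{9 A}{14}$)
$J{\left(V,K \right)} = 2 - \frac{V}{2}$ ($J{\left(V,K \right)} = \frac{4 - V}{2} = 2 - \frac{V}{2}$)
$\frac{1}{J{\left(-10,29 \right)} + D{\left(-7,-14 \right)}} = \frac{1}{\left(2 - -5\right) - - \frac{45}{14}} = \frac{1}{\left(2 + 5\right) + \left(- \frac{81}{14} + 9\right)} = \frac{1}{7 + \frac{45}{14}} = \frac{1}{\frac{143}{14}} = \frac{14}{143}$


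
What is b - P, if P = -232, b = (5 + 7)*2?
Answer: 256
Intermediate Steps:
b = 24 (b = 12*2 = 24)
b - P = 24 - 1*(-232) = 24 + 232 = 256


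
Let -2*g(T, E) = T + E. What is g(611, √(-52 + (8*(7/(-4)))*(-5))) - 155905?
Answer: -312421/2 - 3*√2/2 ≈ -1.5621e+5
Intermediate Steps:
g(T, E) = -E/2 - T/2 (g(T, E) = -(T + E)/2 = -(E + T)/2 = -E/2 - T/2)
g(611, √(-52 + (8*(7/(-4)))*(-5))) - 155905 = (-√(-52 + (8*(7/(-4)))*(-5))/2 - ½*611) - 155905 = (-√(-52 + (8*(7*(-¼)))*(-5))/2 - 611/2) - 155905 = (-√(-52 + (8*(-7/4))*(-5))/2 - 611/2) - 155905 = (-√(-52 - 14*(-5))/2 - 611/2) - 155905 = (-√(-52 + 70)/2 - 611/2) - 155905 = (-3*√2/2 - 611/2) - 155905 = (-611/2 - 3*√2/2) - 155905 = -312421/2 - 3*√2/2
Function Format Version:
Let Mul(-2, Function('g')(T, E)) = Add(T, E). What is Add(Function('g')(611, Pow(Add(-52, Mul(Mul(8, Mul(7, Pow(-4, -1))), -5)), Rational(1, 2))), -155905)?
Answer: Add(Rational(-312421, 2), Mul(Rational(-3, 2), Pow(2, Rational(1, 2)))) ≈ -1.5621e+5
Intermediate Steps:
Function('g')(T, E) = Add(Mul(Rational(-1, 2), E), Mul(Rational(-1, 2), T)) (Function('g')(T, E) = Mul(Rational(-1, 2), Add(T, E)) = Mul(Rational(-1, 2), Add(E, T)) = Add(Mul(Rational(-1, 2), E), Mul(Rational(-1, 2), T)))
Add(Function('g')(611, Pow(Add(-52, Mul(Mul(8, Mul(7, Pow(-4, -1))), -5)), Rational(1, 2))), -155905) = Add(Add(Mul(Rational(-1, 2), Pow(Add(-52, Mul(Mul(8, Mul(7, Pow(-4, -1))), -5)), Rational(1, 2))), Mul(Rational(-1, 2), 611)), -155905) = Add(Add(Mul(Rational(-1, 2), Pow(Add(-52, Mul(Mul(8, Mul(7, Rational(-1, 4))), -5)), Rational(1, 2))), Rational(-611, 2)), -155905) = Add(Add(Mul(Rational(-1, 2), Pow(Add(-52, Mul(Mul(8, Rational(-7, 4)), -5)), Rational(1, 2))), Rational(-611, 2)), -155905) = Add(Add(Mul(Rational(-1, 2), Pow(Add(-52, Mul(-14, -5)), Rational(1, 2))), Rational(-611, 2)), -155905) = Add(Add(Mul(Rational(-1, 2), Pow(Add(-52, 70), Rational(1, 2))), Rational(-611, 2)), -155905) = Add(Add(Mul(Rational(-1, 2), Pow(18, Rational(1, 2))), Rational(-611, 2)), -155905) = Add(Add(Mul(Rational(-1, 2), Mul(3, Pow(2, Rational(1, 2)))), Rational(-611, 2)), -155905) = Add(Add(Mul(Rational(-3, 2), Pow(2, Rational(1, 2))), Rational(-611, 2)), -155905) = Add(Add(Rational(-611, 2), Mul(Rational(-3, 2), Pow(2, Rational(1, 2)))), -155905) = Add(Rational(-312421, 2), Mul(Rational(-3, 2), Pow(2, Rational(1, 2))))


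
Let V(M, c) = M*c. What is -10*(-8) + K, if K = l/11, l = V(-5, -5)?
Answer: 905/11 ≈ 82.273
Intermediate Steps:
l = 25 (l = -5*(-5) = 25)
K = 25/11 ≈ 2.2727
-10*(-8) + K = -10*(-8) + 25/11 = 80 + 25/11 = 905/11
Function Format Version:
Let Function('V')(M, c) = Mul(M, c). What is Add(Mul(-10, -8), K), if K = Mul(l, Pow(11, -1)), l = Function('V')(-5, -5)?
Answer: Rational(905, 11) ≈ 82.273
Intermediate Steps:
l = 25 (l = Mul(-5, -5) = 25)
K = Rational(25, 11) (K = Mul(25, Pow(11, -1)) = Mul(25, Rational(1, 11)) = Rational(25, 11) ≈ 2.2727)
Add(Mul(-10, -8), K) = Add(Mul(-10, -8), Rational(25, 11)) = Add(80, Rational(25, 11)) = Rational(905, 11)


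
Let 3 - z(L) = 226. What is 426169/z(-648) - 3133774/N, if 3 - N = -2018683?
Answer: -430500112768/225083489 ≈ -1912.6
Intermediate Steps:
N = 2018686 (N = 3 - 1*(-2018683) = 3 + 2018683 = 2018686)
z(L) = -223 (z(L) = 3 - 1*226 = 3 - 226 = -223)
426169/z(-648) - 3133774/N = 426169/(-223) - 3133774/2018686 = 426169*(-1/223) - 3133774*1/2018686 = -426169/223 - 1566887/1009343 = -430500112768/225083489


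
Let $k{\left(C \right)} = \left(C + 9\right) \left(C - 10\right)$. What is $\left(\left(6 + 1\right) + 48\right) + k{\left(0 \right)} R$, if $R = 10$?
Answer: $-845$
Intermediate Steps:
$k{\left(C \right)} = \left(-10 + C\right) \left(9 + C\right)$ ($k{\left(C \right)} = \left(9 + C\right) \left(-10 + C\right) = \left(-10 + C\right) \left(9 + C\right)$)
$\left(\left(6 + 1\right) + 48\right) + k{\left(0 \right)} R = \left(\left(6 + 1\right) + 48\right) + \left(-90 + 0^{2} - 0\right) 10 = \left(7 + 48\right) + \left(-90 + 0 + 0\right) 10 = 55 - 900 = -845$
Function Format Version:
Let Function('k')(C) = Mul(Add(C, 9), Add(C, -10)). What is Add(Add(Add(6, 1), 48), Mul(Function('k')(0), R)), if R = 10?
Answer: -845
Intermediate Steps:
Function('k')(C) = Mul(Add(-10, C), Add(9, C)) (Function('k')(C) = Mul(Add(9, C), Add(-10, C)) = Mul(Add(-10, C), Add(9, C)))
Add(Add(Add(6, 1), 48), Mul(Function('k')(0), R)) = Add(Add(Add(6, 1), 48), Mul(Add(-90, Pow(0, 2), Mul(-1, 0)), 10)) = Add(Add(7, 48), Mul(Add(-90, 0, 0), 10)) = Add(55, Mul(-90, 10)) = Add(55, -900) = -845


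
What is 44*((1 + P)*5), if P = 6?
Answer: 1540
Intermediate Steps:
44*((1 + P)*5) = 44*((1 + 6)*5) = 44*(7*5) = 44*35 = 1540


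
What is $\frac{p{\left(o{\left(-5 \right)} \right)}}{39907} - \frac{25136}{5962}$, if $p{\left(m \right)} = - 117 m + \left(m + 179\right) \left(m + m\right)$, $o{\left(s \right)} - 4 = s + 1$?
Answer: $- \frac{12568}{2981} \approx -4.216$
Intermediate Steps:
$o{\left(s \right)} = 5 + s$ ($o{\left(s \right)} = 4 + \left(s + 1\right) = 4 + \left(1 + s\right) = 5 + s$)
$p{\left(m \right)} = - 117 m + 2 m \left(179 + m\right)$ ($p{\left(m \right)} = - 117 m + \left(179 + m\right) 2 m = - 117 m + 2 m \left(179 + m\right)$)
$\frac{p{\left(o{\left(-5 \right)} \right)}}{39907} - \frac{25136}{5962} = \frac{\left(5 - 5\right) \left(241 + 2 \left(5 - 5\right)\right)}{39907} - \frac{25136}{5962} = 0 \left(241 + 2 \cdot 0\right) \frac{1}{39907} - \frac{12568}{2981} = 0 \left(241 + 0\right) \frac{1}{39907} - \frac{12568}{2981} = 0 \cdot 241 \cdot \frac{1}{39907} - \frac{12568}{2981} = 0 \cdot \frac{1}{39907} - \frac{12568}{2981} = 0 - \frac{12568}{2981} = - \frac{12568}{2981}$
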